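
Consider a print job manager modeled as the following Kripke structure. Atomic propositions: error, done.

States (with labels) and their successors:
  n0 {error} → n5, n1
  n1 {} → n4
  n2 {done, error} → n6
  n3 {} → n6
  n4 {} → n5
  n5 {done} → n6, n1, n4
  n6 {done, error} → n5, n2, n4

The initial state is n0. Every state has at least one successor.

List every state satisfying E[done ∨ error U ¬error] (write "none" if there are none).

States satisfying done ∨ error: {n0, n2, n5, n6}.
States satisfying ¬error: {n1, n3, n4, n5}.
States satisfying E[done ∨ error U ¬error]: {n0, n1, n2, n3, n4, n5, n6}.

{n0, n1, n2, n3, n4, n5, n6}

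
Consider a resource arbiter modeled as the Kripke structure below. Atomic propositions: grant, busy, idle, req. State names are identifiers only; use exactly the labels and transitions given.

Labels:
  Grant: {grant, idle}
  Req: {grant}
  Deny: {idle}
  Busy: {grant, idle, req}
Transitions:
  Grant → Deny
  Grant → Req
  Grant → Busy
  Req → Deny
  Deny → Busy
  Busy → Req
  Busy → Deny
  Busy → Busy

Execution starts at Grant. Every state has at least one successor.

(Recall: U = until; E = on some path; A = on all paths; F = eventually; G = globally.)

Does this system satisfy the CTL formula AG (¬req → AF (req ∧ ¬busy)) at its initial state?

Yes

States satisfying ¬req → AF (req ∧ ¬busy): {Grant, Req, Deny, Busy}.
States satisfying AG (¬req → AF (req ∧ ¬busy)): {Grant, Req, Deny, Busy}.
Every state reachable from Grant satisfies ¬req → AF (req ∧ ¬busy).
Grant ∈ Sat(AG (¬req → AF (req ∧ ¬busy))).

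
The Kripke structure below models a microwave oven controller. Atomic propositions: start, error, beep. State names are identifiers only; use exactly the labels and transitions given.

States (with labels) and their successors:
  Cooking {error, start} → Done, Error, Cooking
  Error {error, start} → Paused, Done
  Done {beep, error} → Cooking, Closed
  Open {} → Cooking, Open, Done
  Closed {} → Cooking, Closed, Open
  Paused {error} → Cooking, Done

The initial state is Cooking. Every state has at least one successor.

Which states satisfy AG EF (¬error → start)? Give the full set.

{Cooking, Error, Done, Open, Closed, Paused}

States satisfying EF (¬error → start): {Cooking, Error, Done, Open, Closed, Paused}.
States satisfying AG EF (¬error → start): {Cooking, Error, Done, Open, Closed, Paused}.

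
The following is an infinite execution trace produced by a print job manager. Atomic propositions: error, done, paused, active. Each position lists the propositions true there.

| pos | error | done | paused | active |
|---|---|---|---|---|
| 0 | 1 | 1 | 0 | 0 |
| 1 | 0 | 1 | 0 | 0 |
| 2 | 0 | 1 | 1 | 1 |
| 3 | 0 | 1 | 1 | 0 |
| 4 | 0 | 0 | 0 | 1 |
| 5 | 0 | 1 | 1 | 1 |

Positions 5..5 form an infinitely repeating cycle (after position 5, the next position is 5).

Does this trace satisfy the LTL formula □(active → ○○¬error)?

Yes

active → ○○¬error holds at every position 0..5, and those are all positions ever visited, so □(active → ○○¬error) holds.
Positions where active holds: 2, 4, 5.
Check ○○¬error at each: 2→ok, 4→ok, 5→ok.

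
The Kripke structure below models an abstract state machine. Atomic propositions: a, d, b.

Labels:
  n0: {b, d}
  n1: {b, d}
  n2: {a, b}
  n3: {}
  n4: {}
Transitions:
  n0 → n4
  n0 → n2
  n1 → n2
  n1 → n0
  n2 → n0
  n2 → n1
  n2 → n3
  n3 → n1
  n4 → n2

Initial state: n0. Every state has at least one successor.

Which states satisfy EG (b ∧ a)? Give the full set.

none

States satisfying b ∧ a: {n2}.
States satisfying EG (b ∧ a): ∅.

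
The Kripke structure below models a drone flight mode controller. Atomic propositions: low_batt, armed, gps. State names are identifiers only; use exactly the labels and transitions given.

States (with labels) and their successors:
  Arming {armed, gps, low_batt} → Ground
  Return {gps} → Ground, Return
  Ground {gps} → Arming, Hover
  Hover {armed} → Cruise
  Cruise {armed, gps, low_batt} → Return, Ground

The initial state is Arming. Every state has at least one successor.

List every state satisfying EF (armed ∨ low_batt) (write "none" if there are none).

States satisfying armed ∨ low_batt: {Arming, Hover, Cruise}.
States satisfying EF (armed ∨ low_batt): {Arming, Return, Ground, Hover, Cruise}.

{Arming, Return, Ground, Hover, Cruise}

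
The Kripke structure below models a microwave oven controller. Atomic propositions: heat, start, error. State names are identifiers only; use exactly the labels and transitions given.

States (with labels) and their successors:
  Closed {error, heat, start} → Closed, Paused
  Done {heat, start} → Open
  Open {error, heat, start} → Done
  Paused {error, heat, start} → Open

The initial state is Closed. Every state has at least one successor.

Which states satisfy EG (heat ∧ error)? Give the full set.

{Closed}

States satisfying heat ∧ error: {Closed, Open, Paused}.
States satisfying EG (heat ∧ error): {Closed}.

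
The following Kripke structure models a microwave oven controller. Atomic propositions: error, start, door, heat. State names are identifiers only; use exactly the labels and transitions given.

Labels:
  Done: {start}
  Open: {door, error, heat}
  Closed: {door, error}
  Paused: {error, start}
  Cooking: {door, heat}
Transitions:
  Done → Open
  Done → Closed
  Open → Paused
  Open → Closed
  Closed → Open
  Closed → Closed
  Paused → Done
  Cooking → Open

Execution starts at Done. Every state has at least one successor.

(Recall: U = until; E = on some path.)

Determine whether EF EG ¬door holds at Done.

Violated

States satisfying EG ¬door: ∅.
States satisfying EF EG ¬door: ∅.
No suitable path/successor from Done witnesses the formula.
Done ∉ Sat(EF EG ¬door).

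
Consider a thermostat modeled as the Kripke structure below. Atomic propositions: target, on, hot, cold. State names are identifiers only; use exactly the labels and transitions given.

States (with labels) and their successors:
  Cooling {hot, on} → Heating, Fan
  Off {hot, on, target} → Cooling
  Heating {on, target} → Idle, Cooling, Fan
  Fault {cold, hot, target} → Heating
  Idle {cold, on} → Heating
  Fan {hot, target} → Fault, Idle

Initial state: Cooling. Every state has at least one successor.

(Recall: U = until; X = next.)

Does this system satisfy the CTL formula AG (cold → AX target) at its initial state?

Satisfied

States satisfying cold → AX target: {Cooling, Off, Heating, Fault, Idle, Fan}.
States satisfying AG (cold → AX target): {Cooling, Off, Heating, Fault, Idle, Fan}.
Every state reachable from Cooling satisfies cold → AX target.
Cooling ∈ Sat(AG (cold → AX target)).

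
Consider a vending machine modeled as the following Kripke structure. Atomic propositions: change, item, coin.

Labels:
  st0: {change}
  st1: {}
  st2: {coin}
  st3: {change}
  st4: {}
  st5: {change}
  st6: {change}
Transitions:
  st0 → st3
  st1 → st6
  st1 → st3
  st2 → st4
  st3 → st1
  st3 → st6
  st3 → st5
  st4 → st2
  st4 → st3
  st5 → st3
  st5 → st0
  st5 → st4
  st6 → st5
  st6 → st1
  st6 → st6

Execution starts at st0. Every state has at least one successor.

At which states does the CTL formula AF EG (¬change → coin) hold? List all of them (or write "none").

{st0, st1, st3, st5, st6}

States satisfying EG (¬change → coin): {st0, st3, st5, st6}.
States satisfying AF EG (¬change → coin): {st0, st1, st3, st5, st6}.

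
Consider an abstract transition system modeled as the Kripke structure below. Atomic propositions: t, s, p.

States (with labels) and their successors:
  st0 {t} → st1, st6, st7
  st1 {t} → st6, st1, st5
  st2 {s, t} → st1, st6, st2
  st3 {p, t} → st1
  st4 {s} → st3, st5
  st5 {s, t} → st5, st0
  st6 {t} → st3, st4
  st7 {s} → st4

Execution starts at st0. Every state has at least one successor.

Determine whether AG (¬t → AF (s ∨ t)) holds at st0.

Holds

States satisfying ¬t → AF (s ∨ t): {st0, st1, st2, st3, st4, st5, st6, st7}.
States satisfying AG (¬t → AF (s ∨ t)): {st0, st1, st2, st3, st4, st5, st6, st7}.
Every state reachable from st0 satisfies ¬t → AF (s ∨ t).
st0 ∈ Sat(AG (¬t → AF (s ∨ t))).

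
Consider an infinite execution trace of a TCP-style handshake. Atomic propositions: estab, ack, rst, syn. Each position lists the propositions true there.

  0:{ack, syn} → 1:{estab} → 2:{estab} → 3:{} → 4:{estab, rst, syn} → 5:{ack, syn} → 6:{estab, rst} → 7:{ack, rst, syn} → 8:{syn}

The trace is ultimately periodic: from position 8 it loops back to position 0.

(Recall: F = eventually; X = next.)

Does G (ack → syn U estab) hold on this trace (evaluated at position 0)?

Holds

ack → syn U estab holds at every position 0..8, and those are all positions ever visited, so G (ack → syn U estab) holds.
Positions where ack holds: 0, 5, 7.
Check syn U estab at each: 0→ok, 5→ok, 7→ok.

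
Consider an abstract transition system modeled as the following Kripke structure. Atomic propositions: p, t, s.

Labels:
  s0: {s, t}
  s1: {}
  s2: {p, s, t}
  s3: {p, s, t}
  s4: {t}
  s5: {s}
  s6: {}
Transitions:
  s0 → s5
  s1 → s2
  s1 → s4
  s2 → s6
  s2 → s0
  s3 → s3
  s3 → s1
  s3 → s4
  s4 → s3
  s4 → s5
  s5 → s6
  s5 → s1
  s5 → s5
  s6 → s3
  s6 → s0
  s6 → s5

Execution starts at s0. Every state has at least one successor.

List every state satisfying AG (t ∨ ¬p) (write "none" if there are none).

States satisfying t ∨ ¬p: {s0, s1, s2, s3, s4, s5, s6}.
States satisfying AG (t ∨ ¬p): {s0, s1, s2, s3, s4, s5, s6}.

{s0, s1, s2, s3, s4, s5, s6}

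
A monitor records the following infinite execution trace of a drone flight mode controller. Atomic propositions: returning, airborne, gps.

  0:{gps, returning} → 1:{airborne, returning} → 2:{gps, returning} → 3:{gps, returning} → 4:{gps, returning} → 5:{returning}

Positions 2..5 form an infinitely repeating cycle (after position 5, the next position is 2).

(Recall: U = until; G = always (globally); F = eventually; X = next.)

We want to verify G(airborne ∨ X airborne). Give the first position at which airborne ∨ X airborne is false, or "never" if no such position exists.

2

Check airborne ∨ X airborne at each position in order: 0 ✓, 1 ✓.
At position 2 the labels are {gps, returning} and the next position 3 has {gps, returning}, so airborne ∨ X airborne is false there. This is the first violation.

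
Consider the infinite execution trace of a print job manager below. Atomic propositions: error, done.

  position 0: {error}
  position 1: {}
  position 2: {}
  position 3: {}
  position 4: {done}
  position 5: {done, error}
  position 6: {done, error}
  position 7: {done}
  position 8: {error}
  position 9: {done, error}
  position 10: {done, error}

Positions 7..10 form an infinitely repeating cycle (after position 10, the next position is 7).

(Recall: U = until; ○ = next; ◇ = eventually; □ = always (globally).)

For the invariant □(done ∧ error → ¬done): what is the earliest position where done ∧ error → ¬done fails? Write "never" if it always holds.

5

Check done ∧ error → ¬done at each position in order: 0 ✓, 1 ✓, 2 ✓, 3 ✓, 4 ✓.
At position 5 the labels are {done, error}, so done ∧ error → ¬done is false there. This is the first violation.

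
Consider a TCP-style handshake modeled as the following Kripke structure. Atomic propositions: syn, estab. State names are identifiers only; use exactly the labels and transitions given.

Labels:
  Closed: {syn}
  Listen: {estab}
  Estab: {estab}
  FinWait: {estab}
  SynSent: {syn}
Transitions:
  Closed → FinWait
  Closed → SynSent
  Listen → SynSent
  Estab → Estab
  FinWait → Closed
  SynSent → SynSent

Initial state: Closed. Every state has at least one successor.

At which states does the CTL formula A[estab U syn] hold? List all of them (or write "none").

States satisfying estab: {Listen, Estab, FinWait}.
States satisfying syn: {Closed, SynSent}.
States satisfying A[estab U syn]: {Closed, Listen, FinWait, SynSent}.

{Closed, Listen, FinWait, SynSent}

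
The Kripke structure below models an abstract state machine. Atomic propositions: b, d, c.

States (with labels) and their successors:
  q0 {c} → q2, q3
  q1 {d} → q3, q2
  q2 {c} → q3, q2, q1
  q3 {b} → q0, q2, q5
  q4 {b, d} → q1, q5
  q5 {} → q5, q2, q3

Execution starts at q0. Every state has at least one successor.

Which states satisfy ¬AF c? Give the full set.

States satisfying c: {q0, q2}.
States satisfying AF c: {q0, q2}.
States satisfying ¬AF c: {q1, q3, q4, q5}.

{q1, q3, q4, q5}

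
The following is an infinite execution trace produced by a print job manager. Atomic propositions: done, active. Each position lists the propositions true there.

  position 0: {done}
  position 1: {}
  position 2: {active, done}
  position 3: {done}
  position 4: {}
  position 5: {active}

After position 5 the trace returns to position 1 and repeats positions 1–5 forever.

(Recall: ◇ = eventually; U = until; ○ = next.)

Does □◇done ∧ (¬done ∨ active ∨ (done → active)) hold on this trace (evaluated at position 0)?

Does not hold

◇done holds at every position 0..5, and those are all positions ever visited, so □◇done holds.
At position 0: □◇done is true; ¬done ∨ active ∨ (done → active) is false; so □◇done ∧ (¬done ∨ active ∨ (done → active)) is false.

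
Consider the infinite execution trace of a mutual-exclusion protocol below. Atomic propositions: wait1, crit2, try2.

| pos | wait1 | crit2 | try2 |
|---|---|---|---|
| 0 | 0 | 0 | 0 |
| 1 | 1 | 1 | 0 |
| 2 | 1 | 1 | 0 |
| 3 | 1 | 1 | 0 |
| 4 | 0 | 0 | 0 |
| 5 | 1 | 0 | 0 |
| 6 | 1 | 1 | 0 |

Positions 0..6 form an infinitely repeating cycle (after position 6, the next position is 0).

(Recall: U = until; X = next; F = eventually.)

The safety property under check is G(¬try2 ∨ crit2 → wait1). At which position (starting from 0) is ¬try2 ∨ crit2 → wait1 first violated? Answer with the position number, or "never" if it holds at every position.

At position 0 the labels are {}, so ¬try2 ∨ crit2 → wait1 is false there. This is the first violation.

0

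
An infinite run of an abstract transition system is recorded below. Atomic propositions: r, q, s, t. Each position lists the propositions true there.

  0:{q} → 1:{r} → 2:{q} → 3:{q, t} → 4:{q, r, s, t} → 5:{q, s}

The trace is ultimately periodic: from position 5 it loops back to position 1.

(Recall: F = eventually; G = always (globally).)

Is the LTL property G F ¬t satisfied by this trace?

F ¬t holds at every position 0..5, and those are all positions ever visited, so G F ¬t holds.

Holds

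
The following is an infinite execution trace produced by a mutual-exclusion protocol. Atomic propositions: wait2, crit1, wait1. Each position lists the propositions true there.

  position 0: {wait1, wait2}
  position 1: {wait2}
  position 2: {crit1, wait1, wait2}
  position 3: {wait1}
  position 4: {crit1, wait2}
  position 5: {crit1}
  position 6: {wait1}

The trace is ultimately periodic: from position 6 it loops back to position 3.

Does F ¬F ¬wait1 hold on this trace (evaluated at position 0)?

¬F ¬wait1 is false at every position 0..6, so it never becomes true and F ¬F ¬wait1 fails.

Violated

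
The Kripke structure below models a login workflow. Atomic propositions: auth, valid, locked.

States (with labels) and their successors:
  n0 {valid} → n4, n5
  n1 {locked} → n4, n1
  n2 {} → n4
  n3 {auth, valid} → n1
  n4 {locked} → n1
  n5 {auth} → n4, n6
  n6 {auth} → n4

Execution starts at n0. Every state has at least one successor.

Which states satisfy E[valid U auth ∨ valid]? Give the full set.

States satisfying valid: {n0, n3}.
States satisfying auth ∨ valid: {n0, n3, n5, n6}.
States satisfying E[valid U auth ∨ valid]: {n0, n3, n5, n6}.

{n0, n3, n5, n6}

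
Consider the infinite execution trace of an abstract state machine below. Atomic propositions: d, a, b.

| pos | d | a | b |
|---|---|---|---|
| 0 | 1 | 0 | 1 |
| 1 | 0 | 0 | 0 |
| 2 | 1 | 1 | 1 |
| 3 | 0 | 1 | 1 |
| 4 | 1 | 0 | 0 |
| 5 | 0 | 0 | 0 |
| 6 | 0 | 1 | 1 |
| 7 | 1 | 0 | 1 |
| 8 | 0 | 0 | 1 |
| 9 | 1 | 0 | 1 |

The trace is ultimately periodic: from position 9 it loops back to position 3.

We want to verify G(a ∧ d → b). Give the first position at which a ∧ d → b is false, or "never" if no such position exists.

a ∧ d → b holds at every position 0..9, and those are all the positions the trace ever visits, so the invariant G(a ∧ d → b) is never violated.

never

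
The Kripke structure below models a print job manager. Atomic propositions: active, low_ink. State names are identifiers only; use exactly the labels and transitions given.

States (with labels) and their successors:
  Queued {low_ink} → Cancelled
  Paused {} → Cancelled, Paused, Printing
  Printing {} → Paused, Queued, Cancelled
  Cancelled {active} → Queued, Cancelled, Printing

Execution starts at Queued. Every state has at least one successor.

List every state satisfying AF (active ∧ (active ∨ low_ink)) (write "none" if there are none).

{Queued, Cancelled}

States satisfying active ∧ (active ∨ low_ink): {Cancelled}.
States satisfying AF (active ∧ (active ∨ low_ink)): {Queued, Cancelled}.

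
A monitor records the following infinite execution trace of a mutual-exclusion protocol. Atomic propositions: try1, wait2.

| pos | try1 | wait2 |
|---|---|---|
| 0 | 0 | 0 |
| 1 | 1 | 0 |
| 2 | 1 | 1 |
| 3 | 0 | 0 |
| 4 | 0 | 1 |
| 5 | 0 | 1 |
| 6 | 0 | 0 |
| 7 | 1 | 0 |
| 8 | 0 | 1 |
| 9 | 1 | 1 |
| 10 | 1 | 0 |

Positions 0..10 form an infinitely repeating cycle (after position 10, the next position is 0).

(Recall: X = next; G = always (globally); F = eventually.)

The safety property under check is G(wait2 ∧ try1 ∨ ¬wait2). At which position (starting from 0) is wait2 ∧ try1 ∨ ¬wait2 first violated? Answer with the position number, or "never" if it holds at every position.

Check wait2 ∧ try1 ∨ ¬wait2 at each position in order: 0 ✓, 1 ✓, 2 ✓, 3 ✓.
At position 4 the labels are {wait2}, so wait2 ∧ try1 ∨ ¬wait2 is false there. This is the first violation.

4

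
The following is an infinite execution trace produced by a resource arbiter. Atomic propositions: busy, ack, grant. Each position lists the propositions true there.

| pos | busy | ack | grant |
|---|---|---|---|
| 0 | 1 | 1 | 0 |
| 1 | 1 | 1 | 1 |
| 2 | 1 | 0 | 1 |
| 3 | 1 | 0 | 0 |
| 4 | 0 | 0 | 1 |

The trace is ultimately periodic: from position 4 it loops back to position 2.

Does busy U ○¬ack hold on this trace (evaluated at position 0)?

Walking from position 0: ○¬ack first holds at position 1, and busy holds at every earlier position along the way, so busy U ○¬ack holds.

Holds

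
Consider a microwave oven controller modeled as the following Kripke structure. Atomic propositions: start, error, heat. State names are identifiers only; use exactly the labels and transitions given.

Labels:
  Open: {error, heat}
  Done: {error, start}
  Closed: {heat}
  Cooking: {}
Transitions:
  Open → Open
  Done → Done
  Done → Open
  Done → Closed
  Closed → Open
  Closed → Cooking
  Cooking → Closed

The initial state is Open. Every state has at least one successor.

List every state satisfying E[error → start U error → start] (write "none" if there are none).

States satisfying error → start: {Done, Closed, Cooking}.
States satisfying E[error → start U error → start]: {Done, Closed, Cooking}.

{Done, Closed, Cooking}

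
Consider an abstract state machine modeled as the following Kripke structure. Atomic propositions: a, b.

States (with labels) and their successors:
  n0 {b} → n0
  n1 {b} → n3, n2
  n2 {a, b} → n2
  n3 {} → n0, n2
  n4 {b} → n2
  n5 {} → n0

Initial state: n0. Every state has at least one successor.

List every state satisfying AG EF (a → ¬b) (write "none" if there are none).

States satisfying EF (a → ¬b): {n0, n1, n3, n4, n5}.
States satisfying AG EF (a → ¬b): {n0, n5}.

{n0, n5}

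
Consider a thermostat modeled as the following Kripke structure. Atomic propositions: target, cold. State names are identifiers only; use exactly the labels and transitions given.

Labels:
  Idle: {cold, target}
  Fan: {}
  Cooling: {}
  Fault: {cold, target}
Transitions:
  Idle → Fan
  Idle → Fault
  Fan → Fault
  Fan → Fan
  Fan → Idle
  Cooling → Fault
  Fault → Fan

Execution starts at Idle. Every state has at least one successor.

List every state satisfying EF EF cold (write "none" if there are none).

{Idle, Fan, Cooling, Fault}

States satisfying EF cold: {Idle, Fan, Cooling, Fault}.
States satisfying EF EF cold: {Idle, Fan, Cooling, Fault}.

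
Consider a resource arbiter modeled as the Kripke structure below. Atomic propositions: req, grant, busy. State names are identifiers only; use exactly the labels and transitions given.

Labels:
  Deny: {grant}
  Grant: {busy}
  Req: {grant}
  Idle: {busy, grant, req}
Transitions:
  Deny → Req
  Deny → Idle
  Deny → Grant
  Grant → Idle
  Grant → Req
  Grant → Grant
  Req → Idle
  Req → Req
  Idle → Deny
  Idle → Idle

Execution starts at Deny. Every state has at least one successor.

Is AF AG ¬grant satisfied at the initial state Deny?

No

States satisfying AG ¬grant: ∅.
States satisfying AF AG ¬grant: ∅.
There is a path from Deny along which AG ¬grant never holds.
Deny ∉ Sat(AF AG ¬grant).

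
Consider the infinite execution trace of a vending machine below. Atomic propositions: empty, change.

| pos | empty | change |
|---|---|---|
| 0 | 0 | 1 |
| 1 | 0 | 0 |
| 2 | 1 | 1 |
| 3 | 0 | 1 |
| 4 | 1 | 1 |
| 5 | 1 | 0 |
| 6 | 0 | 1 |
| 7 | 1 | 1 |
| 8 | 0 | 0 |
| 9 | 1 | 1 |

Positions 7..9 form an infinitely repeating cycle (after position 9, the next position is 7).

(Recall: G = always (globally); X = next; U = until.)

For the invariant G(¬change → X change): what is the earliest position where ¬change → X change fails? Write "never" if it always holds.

never

¬change → X change holds at every position 0..9, and those are all the positions the trace ever visits, so the invariant G(¬change → X change) is never violated.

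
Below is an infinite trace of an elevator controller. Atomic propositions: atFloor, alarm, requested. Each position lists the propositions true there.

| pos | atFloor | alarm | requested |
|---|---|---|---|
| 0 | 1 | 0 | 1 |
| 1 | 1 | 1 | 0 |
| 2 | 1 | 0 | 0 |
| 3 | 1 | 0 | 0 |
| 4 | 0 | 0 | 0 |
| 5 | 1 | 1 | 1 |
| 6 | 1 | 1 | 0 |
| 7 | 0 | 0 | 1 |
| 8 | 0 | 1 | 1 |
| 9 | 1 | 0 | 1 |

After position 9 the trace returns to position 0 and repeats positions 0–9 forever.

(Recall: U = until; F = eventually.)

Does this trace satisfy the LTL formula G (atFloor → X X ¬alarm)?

atFloor → X X ¬alarm must hold at every position from 0 onward. It fails at position 3, so G (atFloor → X X ¬alarm) is false.
Positions where atFloor holds: 0, 1, 2, 3, 5, 6, 9.
Check X X ¬alarm at each: 0→ok, 1→ok, 2→ok, 3→fails, 5→ok, 6→fails, 9→fails.

No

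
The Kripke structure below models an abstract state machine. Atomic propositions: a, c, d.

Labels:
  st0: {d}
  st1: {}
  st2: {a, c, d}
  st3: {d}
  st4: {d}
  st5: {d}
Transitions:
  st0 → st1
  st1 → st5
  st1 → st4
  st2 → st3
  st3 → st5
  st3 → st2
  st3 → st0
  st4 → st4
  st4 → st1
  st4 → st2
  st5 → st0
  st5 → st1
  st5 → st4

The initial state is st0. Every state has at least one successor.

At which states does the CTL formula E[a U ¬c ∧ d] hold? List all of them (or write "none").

{st0, st2, st3, st4, st5}

States satisfying a: {st2}.
States satisfying ¬c ∧ d: {st0, st3, st4, st5}.
States satisfying E[a U ¬c ∧ d]: {st0, st2, st3, st4, st5}.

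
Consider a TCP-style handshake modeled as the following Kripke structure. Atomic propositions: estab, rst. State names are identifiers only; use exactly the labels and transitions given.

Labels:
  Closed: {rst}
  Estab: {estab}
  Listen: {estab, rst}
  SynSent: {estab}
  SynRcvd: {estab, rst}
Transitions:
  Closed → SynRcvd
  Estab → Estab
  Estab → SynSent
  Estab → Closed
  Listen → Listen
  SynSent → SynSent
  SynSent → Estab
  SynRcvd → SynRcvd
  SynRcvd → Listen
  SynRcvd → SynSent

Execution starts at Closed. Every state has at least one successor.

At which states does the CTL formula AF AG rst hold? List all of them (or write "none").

States satisfying AG rst: {Listen}.
States satisfying AF AG rst: {Listen}.

{Listen}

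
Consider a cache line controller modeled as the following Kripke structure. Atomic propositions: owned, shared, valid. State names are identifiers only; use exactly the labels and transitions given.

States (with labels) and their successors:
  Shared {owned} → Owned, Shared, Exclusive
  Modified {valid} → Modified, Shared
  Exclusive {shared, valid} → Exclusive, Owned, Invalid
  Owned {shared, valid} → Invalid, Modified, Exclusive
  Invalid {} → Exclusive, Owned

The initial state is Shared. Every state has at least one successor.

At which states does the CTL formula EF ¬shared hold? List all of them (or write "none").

{Shared, Modified, Exclusive, Owned, Invalid}

States satisfying ¬shared: {Shared, Modified, Invalid}.
States satisfying EF ¬shared: {Shared, Modified, Exclusive, Owned, Invalid}.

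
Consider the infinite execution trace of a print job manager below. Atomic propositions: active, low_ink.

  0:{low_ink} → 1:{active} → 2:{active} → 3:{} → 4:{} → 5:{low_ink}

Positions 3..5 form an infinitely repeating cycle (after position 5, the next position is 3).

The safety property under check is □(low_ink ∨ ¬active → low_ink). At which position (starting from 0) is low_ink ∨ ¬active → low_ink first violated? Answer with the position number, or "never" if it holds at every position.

Check low_ink ∨ ¬active → low_ink at each position in order: 0 ✓, 1 ✓, 2 ✓.
At position 3 the labels are {}, so low_ink ∨ ¬active → low_ink is false there. This is the first violation.

3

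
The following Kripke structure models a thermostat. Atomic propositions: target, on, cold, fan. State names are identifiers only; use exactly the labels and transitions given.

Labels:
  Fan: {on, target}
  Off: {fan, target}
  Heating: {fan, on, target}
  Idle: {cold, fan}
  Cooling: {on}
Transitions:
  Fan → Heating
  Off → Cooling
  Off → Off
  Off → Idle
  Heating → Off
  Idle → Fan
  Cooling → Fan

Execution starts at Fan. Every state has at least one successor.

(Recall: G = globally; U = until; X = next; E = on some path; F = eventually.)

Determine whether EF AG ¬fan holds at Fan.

States satisfying AG ¬fan: ∅.
States satisfying EF AG ¬fan: ∅.
No suitable path/successor from Fan witnesses the formula.
Fan ∉ Sat(EF AG ¬fan).

No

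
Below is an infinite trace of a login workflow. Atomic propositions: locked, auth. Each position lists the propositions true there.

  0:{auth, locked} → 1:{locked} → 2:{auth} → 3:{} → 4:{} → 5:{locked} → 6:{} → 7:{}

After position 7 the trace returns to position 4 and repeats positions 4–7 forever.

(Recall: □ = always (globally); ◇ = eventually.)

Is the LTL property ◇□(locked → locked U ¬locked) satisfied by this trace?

Holds

□(locked → locked U ¬locked) holds at position 0, which is reachable from 0, so ◇□(locked → locked U ¬locked) holds.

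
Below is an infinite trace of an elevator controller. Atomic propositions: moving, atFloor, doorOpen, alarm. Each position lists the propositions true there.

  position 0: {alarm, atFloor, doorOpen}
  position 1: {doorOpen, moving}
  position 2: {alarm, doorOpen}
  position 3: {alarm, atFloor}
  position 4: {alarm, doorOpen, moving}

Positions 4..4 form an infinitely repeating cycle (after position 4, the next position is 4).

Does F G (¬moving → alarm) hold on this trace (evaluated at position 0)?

Satisfied

G (¬moving → alarm) holds at position 0, which is reachable from 0, so F G (¬moving → alarm) holds.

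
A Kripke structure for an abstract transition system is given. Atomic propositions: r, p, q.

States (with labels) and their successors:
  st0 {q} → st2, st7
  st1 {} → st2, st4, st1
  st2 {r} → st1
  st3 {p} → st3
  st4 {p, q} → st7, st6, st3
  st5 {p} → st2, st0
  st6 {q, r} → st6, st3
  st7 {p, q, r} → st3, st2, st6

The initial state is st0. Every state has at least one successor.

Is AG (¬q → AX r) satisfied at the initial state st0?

States satisfying ¬q → AX r: {st0, st4, st6, st7}.
States satisfying AG (¬q → AX r): ∅.
st1 is reachable from st0 and violates ¬q → AX r, so AG fails at st0.
st0 ∉ Sat(AG (¬q → AX r)).

No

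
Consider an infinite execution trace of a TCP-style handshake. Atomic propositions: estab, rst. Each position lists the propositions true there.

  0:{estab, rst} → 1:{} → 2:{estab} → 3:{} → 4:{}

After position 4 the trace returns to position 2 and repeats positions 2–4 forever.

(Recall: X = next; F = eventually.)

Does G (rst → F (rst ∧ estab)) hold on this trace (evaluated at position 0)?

rst → F (rst ∧ estab) holds at every position 0..4, and those are all positions ever visited, so G (rst → F (rst ∧ estab)) holds.
Positions where rst holds: 0.
Check F (rst ∧ estab) at each: 0→ok.

Yes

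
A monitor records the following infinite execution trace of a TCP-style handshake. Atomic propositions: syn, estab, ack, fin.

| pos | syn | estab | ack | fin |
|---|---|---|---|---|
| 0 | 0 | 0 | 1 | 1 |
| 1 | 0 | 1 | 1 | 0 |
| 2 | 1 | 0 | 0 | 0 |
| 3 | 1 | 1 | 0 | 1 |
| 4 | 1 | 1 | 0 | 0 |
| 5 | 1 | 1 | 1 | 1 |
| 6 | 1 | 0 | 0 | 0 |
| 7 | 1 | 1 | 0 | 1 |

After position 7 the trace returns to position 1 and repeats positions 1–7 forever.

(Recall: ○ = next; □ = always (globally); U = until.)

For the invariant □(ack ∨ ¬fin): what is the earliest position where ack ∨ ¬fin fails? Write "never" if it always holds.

Check ack ∨ ¬fin at each position in order: 0 ✓, 1 ✓, 2 ✓.
At position 3 the labels are {estab, fin, syn}, so ack ∨ ¬fin is false there. This is the first violation.

3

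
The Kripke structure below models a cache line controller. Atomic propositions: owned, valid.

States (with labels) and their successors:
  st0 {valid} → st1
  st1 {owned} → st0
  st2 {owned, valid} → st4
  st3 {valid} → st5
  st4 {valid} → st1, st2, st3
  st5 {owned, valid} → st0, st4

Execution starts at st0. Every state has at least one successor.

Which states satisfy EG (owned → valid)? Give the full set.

{st2, st3, st4, st5}

States satisfying owned → valid: {st0, st2, st3, st4, st5}.
States satisfying EG (owned → valid): {st2, st3, st4, st5}.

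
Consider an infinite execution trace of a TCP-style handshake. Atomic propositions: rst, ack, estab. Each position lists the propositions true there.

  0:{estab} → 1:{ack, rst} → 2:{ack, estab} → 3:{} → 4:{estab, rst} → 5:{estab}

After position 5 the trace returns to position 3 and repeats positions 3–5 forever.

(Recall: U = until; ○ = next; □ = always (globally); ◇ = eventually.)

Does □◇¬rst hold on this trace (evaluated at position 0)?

Yes

◇¬rst holds at every position 0..5, and those are all positions ever visited, so □◇¬rst holds.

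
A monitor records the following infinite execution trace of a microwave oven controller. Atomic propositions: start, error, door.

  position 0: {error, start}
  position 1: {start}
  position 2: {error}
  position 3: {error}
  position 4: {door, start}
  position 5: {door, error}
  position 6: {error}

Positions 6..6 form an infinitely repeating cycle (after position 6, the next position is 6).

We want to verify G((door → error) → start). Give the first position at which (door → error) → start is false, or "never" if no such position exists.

2

Check (door → error) → start at each position in order: 0 ✓, 1 ✓.
At position 2 the labels are {error}, so (door → error) → start is false there. This is the first violation.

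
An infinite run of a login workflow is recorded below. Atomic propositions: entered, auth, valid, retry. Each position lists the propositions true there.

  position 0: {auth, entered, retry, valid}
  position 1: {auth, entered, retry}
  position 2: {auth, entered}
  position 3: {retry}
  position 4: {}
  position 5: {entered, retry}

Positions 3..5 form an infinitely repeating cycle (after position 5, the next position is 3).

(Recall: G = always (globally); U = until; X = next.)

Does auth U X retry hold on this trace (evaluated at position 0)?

Holds

Walking from position 0: X retry first holds at position 0, and auth holds at every earlier position along the way, so auth U X retry holds.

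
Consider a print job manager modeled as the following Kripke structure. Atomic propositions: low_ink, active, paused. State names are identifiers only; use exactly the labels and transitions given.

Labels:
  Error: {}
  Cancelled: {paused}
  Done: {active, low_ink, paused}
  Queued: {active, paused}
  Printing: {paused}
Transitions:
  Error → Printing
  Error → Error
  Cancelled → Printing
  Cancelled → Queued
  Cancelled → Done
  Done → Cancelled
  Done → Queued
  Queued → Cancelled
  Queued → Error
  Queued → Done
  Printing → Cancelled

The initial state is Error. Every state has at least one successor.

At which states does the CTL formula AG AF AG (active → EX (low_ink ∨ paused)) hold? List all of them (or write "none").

States satisfying AF AG (active → EX (low_ink ∨ paused)): {Error, Cancelled, Done, Queued, Printing}.
States satisfying AG AF AG (active → EX (low_ink ∨ paused)): {Error, Cancelled, Done, Queued, Printing}.

{Error, Cancelled, Done, Queued, Printing}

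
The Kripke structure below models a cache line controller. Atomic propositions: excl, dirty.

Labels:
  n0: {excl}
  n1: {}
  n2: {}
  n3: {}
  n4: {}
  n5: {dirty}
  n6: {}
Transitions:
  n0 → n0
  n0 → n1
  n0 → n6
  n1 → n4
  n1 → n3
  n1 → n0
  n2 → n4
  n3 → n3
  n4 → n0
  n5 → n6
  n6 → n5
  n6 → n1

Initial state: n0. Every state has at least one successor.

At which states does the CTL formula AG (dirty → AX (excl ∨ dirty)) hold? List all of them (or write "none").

States satisfying dirty → AX (excl ∨ dirty): {n0, n1, n2, n3, n4, n6}.
States satisfying AG (dirty → AX (excl ∨ dirty)): {n3}.

{n3}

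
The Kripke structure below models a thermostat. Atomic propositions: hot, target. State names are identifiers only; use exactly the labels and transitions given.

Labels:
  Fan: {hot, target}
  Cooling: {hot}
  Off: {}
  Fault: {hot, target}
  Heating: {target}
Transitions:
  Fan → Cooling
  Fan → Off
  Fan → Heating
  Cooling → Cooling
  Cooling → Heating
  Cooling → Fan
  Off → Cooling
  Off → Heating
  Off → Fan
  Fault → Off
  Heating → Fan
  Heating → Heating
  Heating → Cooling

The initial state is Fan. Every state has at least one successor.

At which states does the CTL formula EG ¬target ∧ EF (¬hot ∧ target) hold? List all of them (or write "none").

States satisfying ¬target: {Cooling, Off}.
States satisfying EG ¬target: {Cooling, Off}.
States satisfying ¬hot ∧ target: {Heating}.
States satisfying EF (¬hot ∧ target): {Fan, Cooling, Off, Fault, Heating}.
States satisfying EG ¬target ∧ EF (¬hot ∧ target): {Cooling, Off}.

{Cooling, Off}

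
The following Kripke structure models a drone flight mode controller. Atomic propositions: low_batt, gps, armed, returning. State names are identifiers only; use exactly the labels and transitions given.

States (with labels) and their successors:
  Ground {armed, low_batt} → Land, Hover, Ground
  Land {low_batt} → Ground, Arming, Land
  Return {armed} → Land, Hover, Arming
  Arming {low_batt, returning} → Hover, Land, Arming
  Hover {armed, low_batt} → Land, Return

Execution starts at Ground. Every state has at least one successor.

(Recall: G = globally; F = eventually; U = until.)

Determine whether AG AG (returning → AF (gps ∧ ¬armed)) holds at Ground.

States satisfying AG (returning → AF (gps ∧ ¬armed)): ∅.
States satisfying AG AG (returning → AF (gps ∧ ¬armed)): ∅.
Arming is reachable from Ground and violates AG (returning → AF (gps ∧ ¬armed)), so AG fails at Ground.
Ground ∉ Sat(AG AG (returning → AF (gps ∧ ¬armed))).

No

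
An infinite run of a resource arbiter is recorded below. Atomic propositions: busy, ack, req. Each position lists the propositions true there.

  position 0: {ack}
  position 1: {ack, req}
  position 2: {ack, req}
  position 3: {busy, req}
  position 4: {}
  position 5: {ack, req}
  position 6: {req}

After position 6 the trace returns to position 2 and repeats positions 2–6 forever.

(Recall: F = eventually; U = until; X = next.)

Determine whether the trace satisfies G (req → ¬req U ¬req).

req → ¬req U ¬req must hold at every position from 0 onward. It fails at position 1, so G (req → ¬req U ¬req) is false.
Positions where req holds: 1, 2, 3, 5, 6.
Check ¬req U ¬req at each: 1→fails, 2→fails, 3→fails, 5→fails, 6→fails.

Does not hold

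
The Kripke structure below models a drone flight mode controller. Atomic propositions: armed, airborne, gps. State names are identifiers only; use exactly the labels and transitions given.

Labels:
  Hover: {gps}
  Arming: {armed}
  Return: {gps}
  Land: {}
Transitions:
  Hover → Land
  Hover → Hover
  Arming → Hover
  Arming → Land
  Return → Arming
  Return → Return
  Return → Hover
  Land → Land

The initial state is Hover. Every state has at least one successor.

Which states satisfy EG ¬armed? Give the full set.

States satisfying ¬armed: {Hover, Return, Land}.
States satisfying EG ¬armed: {Hover, Return, Land}.

{Hover, Return, Land}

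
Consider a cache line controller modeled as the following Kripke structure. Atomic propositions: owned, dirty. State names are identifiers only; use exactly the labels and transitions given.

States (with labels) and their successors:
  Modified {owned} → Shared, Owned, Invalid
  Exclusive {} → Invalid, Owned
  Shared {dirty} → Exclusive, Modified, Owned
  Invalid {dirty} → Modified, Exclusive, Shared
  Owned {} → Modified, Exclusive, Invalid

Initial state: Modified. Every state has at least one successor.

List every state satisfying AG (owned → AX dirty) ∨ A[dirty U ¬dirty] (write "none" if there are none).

States satisfying owned → AX dirty: {Exclusive, Shared, Invalid, Owned}.
States satisfying AG (owned → AX dirty): ∅.
States satisfying dirty: {Shared, Invalid}.
States satisfying ¬dirty: {Modified, Exclusive, Owned}.
States satisfying A[dirty U ¬dirty]: {Modified, Exclusive, Shared, Invalid, Owned}.
States satisfying AG (owned → AX dirty) ∨ A[dirty U ¬dirty]: {Modified, Exclusive, Shared, Invalid, Owned}.

{Modified, Exclusive, Shared, Invalid, Owned}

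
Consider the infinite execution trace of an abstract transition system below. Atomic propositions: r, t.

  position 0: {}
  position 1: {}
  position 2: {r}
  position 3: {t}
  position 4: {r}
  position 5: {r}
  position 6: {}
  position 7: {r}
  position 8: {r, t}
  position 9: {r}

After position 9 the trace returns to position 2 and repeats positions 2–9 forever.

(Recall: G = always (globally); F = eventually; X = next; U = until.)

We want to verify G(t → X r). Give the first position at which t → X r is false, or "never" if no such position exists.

never

t → X r holds at every position 0..9, and those are all the positions the trace ever visits, so the invariant G(t → X r) is never violated.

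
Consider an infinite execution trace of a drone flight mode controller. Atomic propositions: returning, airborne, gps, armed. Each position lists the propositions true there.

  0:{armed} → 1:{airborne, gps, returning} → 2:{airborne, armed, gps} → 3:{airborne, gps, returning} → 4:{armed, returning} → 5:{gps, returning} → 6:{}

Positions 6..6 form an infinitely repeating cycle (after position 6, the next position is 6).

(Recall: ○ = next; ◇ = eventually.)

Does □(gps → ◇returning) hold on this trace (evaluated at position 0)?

Yes

gps → ◇returning holds at every position 0..6, and those are all positions ever visited, so □(gps → ◇returning) holds.
Positions where gps holds: 1, 2, 3, 5.
Check ◇returning at each: 1→ok, 2→ok, 3→ok, 5→ok.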